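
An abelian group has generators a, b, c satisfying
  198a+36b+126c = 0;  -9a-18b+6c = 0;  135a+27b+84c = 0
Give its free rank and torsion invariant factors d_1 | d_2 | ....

rank_ℚ(R)=3; free=3−3=0
SNF(R) diag = [3, 9, 18] → torsion [3, 9, 18]

Answer: M ≅ ℤ/3 ⊕ ℤ/9 ⊕ ℤ/18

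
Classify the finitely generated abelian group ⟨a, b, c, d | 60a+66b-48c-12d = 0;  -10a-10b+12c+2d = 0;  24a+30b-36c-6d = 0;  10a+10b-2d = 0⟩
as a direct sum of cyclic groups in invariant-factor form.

Answer: M ≅ ℤ/2 ⊕ ℤ/6 ⊕ ℤ/6 ⊕ ℤ/12

Derivation:
rank_ℚ(R)=4; free=4−4=0
SNF(R) diag = [2, 6, 6, 12] → torsion [2, 6, 6, 12]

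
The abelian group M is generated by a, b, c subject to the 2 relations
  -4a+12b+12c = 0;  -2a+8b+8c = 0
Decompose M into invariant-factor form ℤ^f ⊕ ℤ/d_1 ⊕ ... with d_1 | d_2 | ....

rank_ℚ(R)=2; free=3−2=1
SNF(R) diag = [2, 4] → torsion [2, 4]

Answer: M ≅ ℤ^1 ⊕ ℤ/2 ⊕ ℤ/4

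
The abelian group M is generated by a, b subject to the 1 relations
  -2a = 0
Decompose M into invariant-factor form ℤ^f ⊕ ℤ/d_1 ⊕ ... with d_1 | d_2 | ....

rank_ℚ(R)=1; free=2−1=1
SNF(R) diag = [2] → torsion [2]

Answer: M ≅ ℤ^1 ⊕ ℤ/2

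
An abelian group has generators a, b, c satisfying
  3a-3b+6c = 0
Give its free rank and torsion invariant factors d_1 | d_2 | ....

Answer: M ≅ ℤ^2 ⊕ ℤ/3

Derivation:
rank_ℚ(R)=1; free=3−1=2
SNF(R) diag = [3] → torsion [3]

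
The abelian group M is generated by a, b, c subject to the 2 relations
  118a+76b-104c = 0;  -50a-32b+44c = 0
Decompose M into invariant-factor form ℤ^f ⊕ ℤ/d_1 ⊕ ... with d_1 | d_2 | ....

Answer: M ≅ ℤ^1 ⊕ ℤ/2 ⊕ ℤ/4

Derivation:
rank_ℚ(R)=2; free=3−2=1
SNF(R) diag = [2, 4] → torsion [2, 4]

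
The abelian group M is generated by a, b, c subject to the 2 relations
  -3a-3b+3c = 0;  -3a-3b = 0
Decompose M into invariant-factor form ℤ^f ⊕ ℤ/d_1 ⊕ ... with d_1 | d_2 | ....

Answer: M ≅ ℤ^1 ⊕ ℤ/3 ⊕ ℤ/3

Derivation:
rank_ℚ(R)=2; free=3−2=1
SNF(R) diag = [3, 3] → torsion [3, 3]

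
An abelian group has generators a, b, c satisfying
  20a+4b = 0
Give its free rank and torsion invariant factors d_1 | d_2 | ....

Answer: M ≅ ℤ^2 ⊕ ℤ/4

Derivation:
rank_ℚ(R)=1; free=3−1=2
SNF(R) diag = [4] → torsion [4]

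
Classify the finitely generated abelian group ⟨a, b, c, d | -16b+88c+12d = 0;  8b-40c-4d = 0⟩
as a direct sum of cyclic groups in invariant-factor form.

Answer: M ≅ ℤ^2 ⊕ ℤ/4 ⊕ ℤ/8

Derivation:
rank_ℚ(R)=2; free=4−2=2
SNF(R) diag = [4, 8] → torsion [4, 8]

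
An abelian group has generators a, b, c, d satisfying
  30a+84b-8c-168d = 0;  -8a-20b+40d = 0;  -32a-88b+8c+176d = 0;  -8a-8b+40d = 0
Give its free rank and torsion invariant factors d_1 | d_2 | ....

rank_ℚ(R)=4; free=4−4=0
SNF(R) diag = [2, 4, 8, 24] → torsion [2, 4, 8, 24]

Answer: M ≅ ℤ/2 ⊕ ℤ/4 ⊕ ℤ/8 ⊕ ℤ/24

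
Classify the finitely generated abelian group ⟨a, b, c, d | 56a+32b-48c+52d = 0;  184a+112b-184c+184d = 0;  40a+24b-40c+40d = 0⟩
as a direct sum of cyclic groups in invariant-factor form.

Answer: M ≅ ℤ^1 ⊕ ℤ/4 ⊕ ℤ/8 ⊕ ℤ/8

Derivation:
rank_ℚ(R)=3; free=4−3=1
SNF(R) diag = [4, 8, 8] → torsion [4, 8, 8]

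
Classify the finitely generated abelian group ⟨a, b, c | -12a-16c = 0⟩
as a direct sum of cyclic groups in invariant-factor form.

rank_ℚ(R)=1; free=3−1=2
SNF(R) diag = [4] → torsion [4]

Answer: M ≅ ℤ^2 ⊕ ℤ/4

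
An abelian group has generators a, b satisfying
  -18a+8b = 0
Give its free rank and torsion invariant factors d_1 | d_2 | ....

Answer: M ≅ ℤ^1 ⊕ ℤ/2

Derivation:
rank_ℚ(R)=1; free=2−1=1
SNF(R) diag = [2] → torsion [2]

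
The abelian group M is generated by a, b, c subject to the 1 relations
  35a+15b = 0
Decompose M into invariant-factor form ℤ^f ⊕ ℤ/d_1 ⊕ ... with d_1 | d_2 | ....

Answer: M ≅ ℤ^2 ⊕ ℤ/5

Derivation:
rank_ℚ(R)=1; free=3−1=2
SNF(R) diag = [5] → torsion [5]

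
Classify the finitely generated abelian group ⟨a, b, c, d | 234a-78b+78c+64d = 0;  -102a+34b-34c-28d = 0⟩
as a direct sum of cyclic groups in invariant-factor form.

rank_ℚ(R)=2; free=4−2=2
SNF(R) diag = [2, 4] → torsion [2, 4]

Answer: M ≅ ℤ^2 ⊕ ℤ/2 ⊕ ℤ/4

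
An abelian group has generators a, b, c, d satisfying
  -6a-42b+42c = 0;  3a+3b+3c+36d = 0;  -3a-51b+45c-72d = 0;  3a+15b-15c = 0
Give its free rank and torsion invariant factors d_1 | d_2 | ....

Answer: M ≅ ℤ/3 ⊕ ℤ/6 ⊕ ℤ/12 ⊕ ℤ/36

Derivation:
rank_ℚ(R)=4; free=4−4=0
SNF(R) diag = [3, 6, 12, 36] → torsion [3, 6, 12, 36]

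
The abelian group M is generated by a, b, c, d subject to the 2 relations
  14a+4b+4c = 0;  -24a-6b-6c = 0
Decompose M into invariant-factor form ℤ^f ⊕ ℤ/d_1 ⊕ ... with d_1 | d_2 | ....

rank_ℚ(R)=2; free=4−2=2
SNF(R) diag = [2, 6] → torsion [2, 6]

Answer: M ≅ ℤ^2 ⊕ ℤ/2 ⊕ ℤ/6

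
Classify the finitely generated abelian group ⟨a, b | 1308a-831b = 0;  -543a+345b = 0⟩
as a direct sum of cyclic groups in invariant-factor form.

rank_ℚ(R)=2; free=2−2=0
SNF(R) diag = [3, 9] → torsion [3, 9]

Answer: M ≅ ℤ/3 ⊕ ℤ/9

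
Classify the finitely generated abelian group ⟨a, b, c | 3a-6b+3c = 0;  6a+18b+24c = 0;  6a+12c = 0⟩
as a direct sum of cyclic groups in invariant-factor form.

rank_ℚ(R)=3; free=3−3=0
SNF(R) diag = [3, 6, 6] → torsion [3, 6, 6]

Answer: M ≅ ℤ/3 ⊕ ℤ/6 ⊕ ℤ/6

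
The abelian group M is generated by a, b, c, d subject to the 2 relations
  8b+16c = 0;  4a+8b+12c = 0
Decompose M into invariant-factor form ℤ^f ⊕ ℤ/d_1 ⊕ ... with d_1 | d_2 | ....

Answer: M ≅ ℤ^2 ⊕ ℤ/4 ⊕ ℤ/8

Derivation:
rank_ℚ(R)=2; free=4−2=2
SNF(R) diag = [4, 8] → torsion [4, 8]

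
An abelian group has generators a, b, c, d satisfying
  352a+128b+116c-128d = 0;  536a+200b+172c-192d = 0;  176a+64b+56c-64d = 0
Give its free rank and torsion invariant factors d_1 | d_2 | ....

Answer: M ≅ ℤ^1 ⊕ ℤ/4 ⊕ ℤ/8 ⊕ ℤ/16

Derivation:
rank_ℚ(R)=3; free=4−3=1
SNF(R) diag = [4, 8, 16] → torsion [4, 8, 16]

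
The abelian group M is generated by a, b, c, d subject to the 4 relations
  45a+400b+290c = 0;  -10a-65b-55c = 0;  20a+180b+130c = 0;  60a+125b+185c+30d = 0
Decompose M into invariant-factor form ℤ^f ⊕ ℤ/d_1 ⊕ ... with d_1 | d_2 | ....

Answer: M ≅ ℤ/5 ⊕ ℤ/5 ⊕ ℤ/10 ⊕ ℤ/30

Derivation:
rank_ℚ(R)=4; free=4−4=0
SNF(R) diag = [5, 5, 10, 30] → torsion [5, 5, 10, 30]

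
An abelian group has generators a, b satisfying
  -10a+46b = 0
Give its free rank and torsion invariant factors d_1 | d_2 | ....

rank_ℚ(R)=1; free=2−1=1
SNF(R) diag = [2] → torsion [2]

Answer: M ≅ ℤ^1 ⊕ ℤ/2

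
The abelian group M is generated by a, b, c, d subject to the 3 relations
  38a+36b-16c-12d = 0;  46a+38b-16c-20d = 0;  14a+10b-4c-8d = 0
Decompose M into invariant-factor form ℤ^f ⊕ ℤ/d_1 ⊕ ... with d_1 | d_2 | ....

Answer: M ≅ ℤ^1 ⊕ ℤ/2 ⊕ ℤ/2 ⊕ ℤ/4

Derivation:
rank_ℚ(R)=3; free=4−3=1
SNF(R) diag = [2, 2, 4] → torsion [2, 2, 4]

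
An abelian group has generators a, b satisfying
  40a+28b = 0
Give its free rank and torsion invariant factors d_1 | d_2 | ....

rank_ℚ(R)=1; free=2−1=1
SNF(R) diag = [4] → torsion [4]

Answer: M ≅ ℤ^1 ⊕ ℤ/4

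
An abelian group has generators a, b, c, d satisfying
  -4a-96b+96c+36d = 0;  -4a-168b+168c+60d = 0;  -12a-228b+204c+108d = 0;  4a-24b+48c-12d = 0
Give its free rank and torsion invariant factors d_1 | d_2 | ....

rank_ℚ(R)=4; free=4−4=0
SNF(R) diag = [4, 12, 24, 24] → torsion [4, 12, 24, 24]

Answer: M ≅ ℤ/4 ⊕ ℤ/12 ⊕ ℤ/24 ⊕ ℤ/24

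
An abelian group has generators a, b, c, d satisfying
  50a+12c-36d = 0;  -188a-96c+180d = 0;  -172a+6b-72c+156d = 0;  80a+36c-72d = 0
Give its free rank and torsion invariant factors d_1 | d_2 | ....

Answer: M ≅ ℤ/2 ⊕ ℤ/6 ⊕ ℤ/12 ⊕ ℤ/36

Derivation:
rank_ℚ(R)=4; free=4−4=0
SNF(R) diag = [2, 6, 12, 36] → torsion [2, 6, 12, 36]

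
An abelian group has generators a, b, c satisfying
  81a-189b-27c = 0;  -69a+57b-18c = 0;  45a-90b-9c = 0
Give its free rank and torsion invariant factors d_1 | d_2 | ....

Answer: M ≅ ℤ/3 ⊕ ℤ/9 ⊕ ℤ/27

Derivation:
rank_ℚ(R)=3; free=3−3=0
SNF(R) diag = [3, 9, 27] → torsion [3, 9, 27]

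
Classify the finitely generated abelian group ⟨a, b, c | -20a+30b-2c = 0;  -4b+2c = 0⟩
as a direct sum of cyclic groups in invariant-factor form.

rank_ℚ(R)=2; free=3−2=1
SNF(R) diag = [2, 2] → torsion [2, 2]

Answer: M ≅ ℤ^1 ⊕ ℤ/2 ⊕ ℤ/2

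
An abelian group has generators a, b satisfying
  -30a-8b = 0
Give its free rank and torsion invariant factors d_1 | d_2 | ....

rank_ℚ(R)=1; free=2−1=1
SNF(R) diag = [2] → torsion [2]

Answer: M ≅ ℤ^1 ⊕ ℤ/2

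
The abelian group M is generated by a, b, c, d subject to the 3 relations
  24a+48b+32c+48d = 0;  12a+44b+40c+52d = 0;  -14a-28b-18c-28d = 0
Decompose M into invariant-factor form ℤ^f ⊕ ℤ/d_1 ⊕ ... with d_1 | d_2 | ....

Answer: M ≅ ℤ^1 ⊕ ℤ/2 ⊕ ℤ/4 ⊕ ℤ/8

Derivation:
rank_ℚ(R)=3; free=4−3=1
SNF(R) diag = [2, 4, 8] → torsion [2, 4, 8]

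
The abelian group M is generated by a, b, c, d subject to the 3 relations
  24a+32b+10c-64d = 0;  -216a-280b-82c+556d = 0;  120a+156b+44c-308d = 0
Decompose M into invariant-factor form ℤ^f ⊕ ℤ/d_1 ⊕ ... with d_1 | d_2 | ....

rank_ℚ(R)=3; free=4−3=1
SNF(R) diag = [2, 4, 12] → torsion [2, 4, 12]

Answer: M ≅ ℤ^1 ⊕ ℤ/2 ⊕ ℤ/4 ⊕ ℤ/12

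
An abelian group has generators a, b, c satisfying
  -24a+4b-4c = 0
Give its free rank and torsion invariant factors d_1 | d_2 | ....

Answer: M ≅ ℤ^2 ⊕ ℤ/4

Derivation:
rank_ℚ(R)=1; free=3−1=2
SNF(R) diag = [4] → torsion [4]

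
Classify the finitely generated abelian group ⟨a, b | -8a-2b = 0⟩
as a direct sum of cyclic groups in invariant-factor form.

Answer: M ≅ ℤ^1 ⊕ ℤ/2

Derivation:
rank_ℚ(R)=1; free=2−1=1
SNF(R) diag = [2] → torsion [2]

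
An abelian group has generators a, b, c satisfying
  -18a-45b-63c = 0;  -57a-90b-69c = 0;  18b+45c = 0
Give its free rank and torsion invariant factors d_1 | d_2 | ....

rank_ℚ(R)=3; free=3−3=0
SNF(R) diag = [3, 9, 9] → torsion [3, 9, 9]

Answer: M ≅ ℤ/3 ⊕ ℤ/9 ⊕ ℤ/9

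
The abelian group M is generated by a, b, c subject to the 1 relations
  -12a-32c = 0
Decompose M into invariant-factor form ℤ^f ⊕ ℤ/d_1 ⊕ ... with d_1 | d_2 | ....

rank_ℚ(R)=1; free=3−1=2
SNF(R) diag = [4] → torsion [4]

Answer: M ≅ ℤ^2 ⊕ ℤ/4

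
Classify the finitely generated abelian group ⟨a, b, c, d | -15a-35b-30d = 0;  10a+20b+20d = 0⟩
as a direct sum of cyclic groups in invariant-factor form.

rank_ℚ(R)=2; free=4−2=2
SNF(R) diag = [5, 10] → torsion [5, 10]

Answer: M ≅ ℤ^2 ⊕ ℤ/5 ⊕ ℤ/10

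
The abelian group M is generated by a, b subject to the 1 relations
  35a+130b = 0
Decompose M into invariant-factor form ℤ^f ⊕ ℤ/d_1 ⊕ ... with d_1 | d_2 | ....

rank_ℚ(R)=1; free=2−1=1
SNF(R) diag = [5] → torsion [5]

Answer: M ≅ ℤ^1 ⊕ ℤ/5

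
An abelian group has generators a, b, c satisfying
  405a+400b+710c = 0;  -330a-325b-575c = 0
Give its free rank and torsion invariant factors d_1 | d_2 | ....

rank_ℚ(R)=2; free=3−2=1
SNF(R) diag = [5, 15] → torsion [5, 15]

Answer: M ≅ ℤ^1 ⊕ ℤ/5 ⊕ ℤ/15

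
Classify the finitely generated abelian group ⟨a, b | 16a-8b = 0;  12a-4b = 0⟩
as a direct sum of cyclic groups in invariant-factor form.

rank_ℚ(R)=2; free=2−2=0
SNF(R) diag = [4, 8] → torsion [4, 8]

Answer: M ≅ ℤ/4 ⊕ ℤ/8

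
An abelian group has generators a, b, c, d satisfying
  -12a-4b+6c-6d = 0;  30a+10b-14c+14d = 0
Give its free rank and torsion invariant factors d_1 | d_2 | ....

Answer: M ≅ ℤ^2 ⊕ ℤ/2 ⊕ ℤ/2

Derivation:
rank_ℚ(R)=2; free=4−2=2
SNF(R) diag = [2, 2] → torsion [2, 2]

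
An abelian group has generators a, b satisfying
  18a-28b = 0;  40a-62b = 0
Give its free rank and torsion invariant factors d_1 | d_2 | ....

Answer: M ≅ ℤ/2 ⊕ ℤ/2

Derivation:
rank_ℚ(R)=2; free=2−2=0
SNF(R) diag = [2, 2] → torsion [2, 2]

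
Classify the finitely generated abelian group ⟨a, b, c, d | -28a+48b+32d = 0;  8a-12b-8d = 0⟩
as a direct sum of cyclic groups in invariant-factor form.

rank_ℚ(R)=2; free=4−2=2
SNF(R) diag = [4, 4] → torsion [4, 4]

Answer: M ≅ ℤ^2 ⊕ ℤ/4 ⊕ ℤ/4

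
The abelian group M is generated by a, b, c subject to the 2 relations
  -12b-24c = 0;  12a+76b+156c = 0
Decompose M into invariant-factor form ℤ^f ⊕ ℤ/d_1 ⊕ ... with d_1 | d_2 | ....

Answer: M ≅ ℤ^1 ⊕ ℤ/4 ⊕ ℤ/12

Derivation:
rank_ℚ(R)=2; free=3−2=1
SNF(R) diag = [4, 12] → torsion [4, 12]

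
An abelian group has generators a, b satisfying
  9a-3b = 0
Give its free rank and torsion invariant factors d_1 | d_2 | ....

rank_ℚ(R)=1; free=2−1=1
SNF(R) diag = [3] → torsion [3]

Answer: M ≅ ℤ^1 ⊕ ℤ/3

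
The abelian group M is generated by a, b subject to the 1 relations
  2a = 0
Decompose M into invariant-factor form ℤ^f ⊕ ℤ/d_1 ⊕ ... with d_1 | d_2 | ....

Answer: M ≅ ℤ^1 ⊕ ℤ/2

Derivation:
rank_ℚ(R)=1; free=2−1=1
SNF(R) diag = [2] → torsion [2]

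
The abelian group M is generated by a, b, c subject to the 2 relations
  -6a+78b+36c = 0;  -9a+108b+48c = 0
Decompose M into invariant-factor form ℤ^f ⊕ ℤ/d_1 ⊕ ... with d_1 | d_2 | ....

Answer: M ≅ ℤ^1 ⊕ ℤ/3 ⊕ ℤ/6

Derivation:
rank_ℚ(R)=2; free=3−2=1
SNF(R) diag = [3, 6] → torsion [3, 6]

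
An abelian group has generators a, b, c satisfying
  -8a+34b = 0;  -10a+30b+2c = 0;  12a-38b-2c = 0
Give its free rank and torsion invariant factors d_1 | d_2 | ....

Answer: M ≅ ℤ/2 ⊕ ℤ/2 ⊕ ℤ/2

Derivation:
rank_ℚ(R)=3; free=3−3=0
SNF(R) diag = [2, 2, 2] → torsion [2, 2, 2]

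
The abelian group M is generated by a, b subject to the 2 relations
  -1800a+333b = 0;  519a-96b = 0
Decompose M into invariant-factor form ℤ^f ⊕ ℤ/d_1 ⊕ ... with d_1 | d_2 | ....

Answer: M ≅ ℤ/3 ⊕ ℤ/9

Derivation:
rank_ℚ(R)=2; free=2−2=0
SNF(R) diag = [3, 9] → torsion [3, 9]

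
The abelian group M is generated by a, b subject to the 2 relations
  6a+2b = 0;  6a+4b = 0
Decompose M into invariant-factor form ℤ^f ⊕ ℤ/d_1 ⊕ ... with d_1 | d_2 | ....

Answer: M ≅ ℤ/2 ⊕ ℤ/6

Derivation:
rank_ℚ(R)=2; free=2−2=0
SNF(R) diag = [2, 6] → torsion [2, 6]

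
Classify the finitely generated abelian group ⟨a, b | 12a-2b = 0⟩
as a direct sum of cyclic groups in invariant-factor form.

rank_ℚ(R)=1; free=2−1=1
SNF(R) diag = [2] → torsion [2]

Answer: M ≅ ℤ^1 ⊕ ℤ/2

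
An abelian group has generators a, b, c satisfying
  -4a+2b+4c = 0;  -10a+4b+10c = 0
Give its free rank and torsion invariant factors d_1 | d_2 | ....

rank_ℚ(R)=2; free=3−2=1
SNF(R) diag = [2, 2] → torsion [2, 2]

Answer: M ≅ ℤ^1 ⊕ ℤ/2 ⊕ ℤ/2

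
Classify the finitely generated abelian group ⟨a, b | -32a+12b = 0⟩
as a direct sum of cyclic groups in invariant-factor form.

Answer: M ≅ ℤ^1 ⊕ ℤ/4

Derivation:
rank_ℚ(R)=1; free=2−1=1
SNF(R) diag = [4] → torsion [4]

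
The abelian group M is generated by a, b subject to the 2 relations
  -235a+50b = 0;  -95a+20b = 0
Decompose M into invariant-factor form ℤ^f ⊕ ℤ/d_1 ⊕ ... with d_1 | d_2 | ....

Answer: M ≅ ℤ/5 ⊕ ℤ/10

Derivation:
rank_ℚ(R)=2; free=2−2=0
SNF(R) diag = [5, 10] → torsion [5, 10]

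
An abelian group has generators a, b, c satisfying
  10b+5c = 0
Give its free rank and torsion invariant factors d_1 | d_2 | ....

rank_ℚ(R)=1; free=3−1=2
SNF(R) diag = [5] → torsion [5]

Answer: M ≅ ℤ^2 ⊕ ℤ/5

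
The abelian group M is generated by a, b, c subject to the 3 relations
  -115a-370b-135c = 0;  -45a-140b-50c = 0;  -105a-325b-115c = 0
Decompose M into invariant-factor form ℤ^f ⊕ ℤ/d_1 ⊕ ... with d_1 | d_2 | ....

Answer: M ≅ ℤ/5 ⊕ ℤ/5 ⊕ ℤ/15

Derivation:
rank_ℚ(R)=3; free=3−3=0
SNF(R) diag = [5, 5, 15] → torsion [5, 5, 15]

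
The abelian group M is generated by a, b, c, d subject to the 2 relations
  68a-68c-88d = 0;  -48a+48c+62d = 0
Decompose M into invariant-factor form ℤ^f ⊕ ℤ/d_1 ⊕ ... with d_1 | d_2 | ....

Answer: M ≅ ℤ^2 ⊕ ℤ/2 ⊕ ℤ/4

Derivation:
rank_ℚ(R)=2; free=4−2=2
SNF(R) diag = [2, 4] → torsion [2, 4]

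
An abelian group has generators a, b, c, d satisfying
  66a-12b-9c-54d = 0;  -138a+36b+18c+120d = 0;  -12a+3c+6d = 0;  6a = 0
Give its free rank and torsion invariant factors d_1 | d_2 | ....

rank_ℚ(R)=4; free=4−4=0
SNF(R) diag = [3, 6, 12, 24] → torsion [3, 6, 12, 24]

Answer: M ≅ ℤ/3 ⊕ ℤ/6 ⊕ ℤ/12 ⊕ ℤ/24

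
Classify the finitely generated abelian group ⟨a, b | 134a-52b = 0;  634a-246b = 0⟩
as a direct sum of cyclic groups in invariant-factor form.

rank_ℚ(R)=2; free=2−2=0
SNF(R) diag = [2, 2] → torsion [2, 2]

Answer: M ≅ ℤ/2 ⊕ ℤ/2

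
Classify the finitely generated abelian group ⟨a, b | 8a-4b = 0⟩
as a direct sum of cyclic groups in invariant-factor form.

rank_ℚ(R)=1; free=2−1=1
SNF(R) diag = [4] → torsion [4]

Answer: M ≅ ℤ^1 ⊕ ℤ/4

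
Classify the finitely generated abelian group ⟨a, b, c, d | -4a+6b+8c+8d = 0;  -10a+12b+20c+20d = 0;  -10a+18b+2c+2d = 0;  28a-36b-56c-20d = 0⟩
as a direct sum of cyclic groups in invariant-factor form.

Answer: M ≅ ℤ/2 ⊕ ℤ/6 ⊕ ℤ/18 ⊕ ℤ/36

Derivation:
rank_ℚ(R)=4; free=4−4=0
SNF(R) diag = [2, 6, 18, 36] → torsion [2, 6, 18, 36]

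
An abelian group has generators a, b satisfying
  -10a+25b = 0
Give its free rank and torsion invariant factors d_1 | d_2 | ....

Answer: M ≅ ℤ^1 ⊕ ℤ/5

Derivation:
rank_ℚ(R)=1; free=2−1=1
SNF(R) diag = [5] → torsion [5]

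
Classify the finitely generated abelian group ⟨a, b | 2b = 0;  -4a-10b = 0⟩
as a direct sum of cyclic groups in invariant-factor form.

rank_ℚ(R)=2; free=2−2=0
SNF(R) diag = [2, 4] → torsion [2, 4]

Answer: M ≅ ℤ/2 ⊕ ℤ/4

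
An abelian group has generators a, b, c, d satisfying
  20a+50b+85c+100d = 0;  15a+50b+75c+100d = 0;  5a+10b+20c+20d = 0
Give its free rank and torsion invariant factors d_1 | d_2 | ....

Answer: M ≅ ℤ^1 ⊕ ℤ/5 ⊕ ℤ/5 ⊕ ℤ/10

Derivation:
rank_ℚ(R)=3; free=4−3=1
SNF(R) diag = [5, 5, 10] → torsion [5, 5, 10]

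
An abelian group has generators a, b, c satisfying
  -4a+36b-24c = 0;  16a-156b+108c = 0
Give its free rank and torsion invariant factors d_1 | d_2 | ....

rank_ℚ(R)=2; free=3−2=1
SNF(R) diag = [4, 12] → torsion [4, 12]

Answer: M ≅ ℤ^1 ⊕ ℤ/4 ⊕ ℤ/12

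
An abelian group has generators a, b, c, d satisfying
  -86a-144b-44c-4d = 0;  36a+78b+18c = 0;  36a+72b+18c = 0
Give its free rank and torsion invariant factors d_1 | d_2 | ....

Answer: M ≅ ℤ^1 ⊕ ℤ/2 ⊕ ℤ/6 ⊕ ℤ/18

Derivation:
rank_ℚ(R)=3; free=4−3=1
SNF(R) diag = [2, 6, 18] → torsion [2, 6, 18]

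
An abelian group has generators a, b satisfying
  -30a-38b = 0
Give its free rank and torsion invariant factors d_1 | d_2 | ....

rank_ℚ(R)=1; free=2−1=1
SNF(R) diag = [2] → torsion [2]

Answer: M ≅ ℤ^1 ⊕ ℤ/2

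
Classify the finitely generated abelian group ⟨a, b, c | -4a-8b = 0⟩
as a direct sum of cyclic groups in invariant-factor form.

rank_ℚ(R)=1; free=3−1=2
SNF(R) diag = [4] → torsion [4]

Answer: M ≅ ℤ^2 ⊕ ℤ/4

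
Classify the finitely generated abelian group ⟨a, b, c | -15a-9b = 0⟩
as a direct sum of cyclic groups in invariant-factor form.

Answer: M ≅ ℤ^2 ⊕ ℤ/3

Derivation:
rank_ℚ(R)=1; free=3−1=2
SNF(R) diag = [3] → torsion [3]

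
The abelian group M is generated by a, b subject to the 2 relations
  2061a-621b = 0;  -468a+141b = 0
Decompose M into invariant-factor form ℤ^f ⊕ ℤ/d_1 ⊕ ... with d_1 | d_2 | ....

rank_ℚ(R)=2; free=2−2=0
SNF(R) diag = [3, 9] → torsion [3, 9]

Answer: M ≅ ℤ/3 ⊕ ℤ/9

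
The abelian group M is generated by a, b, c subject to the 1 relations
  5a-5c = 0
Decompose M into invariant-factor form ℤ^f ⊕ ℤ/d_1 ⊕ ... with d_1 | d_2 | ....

Answer: M ≅ ℤ^2 ⊕ ℤ/5

Derivation:
rank_ℚ(R)=1; free=3−1=2
SNF(R) diag = [5] → torsion [5]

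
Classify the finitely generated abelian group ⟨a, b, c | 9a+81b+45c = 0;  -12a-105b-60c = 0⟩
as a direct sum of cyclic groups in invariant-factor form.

Answer: M ≅ ℤ^1 ⊕ ℤ/3 ⊕ ℤ/9

Derivation:
rank_ℚ(R)=2; free=3−2=1
SNF(R) diag = [3, 9] → torsion [3, 9]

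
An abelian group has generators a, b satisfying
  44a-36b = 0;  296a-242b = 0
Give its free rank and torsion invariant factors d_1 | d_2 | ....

rank_ℚ(R)=2; free=2−2=0
SNF(R) diag = [2, 4] → torsion [2, 4]

Answer: M ≅ ℤ/2 ⊕ ℤ/4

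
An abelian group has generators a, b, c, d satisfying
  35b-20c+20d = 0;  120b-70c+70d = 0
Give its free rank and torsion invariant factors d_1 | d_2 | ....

rank_ℚ(R)=2; free=4−2=2
SNF(R) diag = [5, 10] → torsion [5, 10]

Answer: M ≅ ℤ^2 ⊕ ℤ/5 ⊕ ℤ/10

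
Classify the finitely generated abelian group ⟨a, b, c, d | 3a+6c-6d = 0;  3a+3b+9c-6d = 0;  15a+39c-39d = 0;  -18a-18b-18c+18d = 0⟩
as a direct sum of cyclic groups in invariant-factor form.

Answer: M ≅ ℤ/3 ⊕ ℤ/3 ⊕ ℤ/9 ⊕ ℤ/18

Derivation:
rank_ℚ(R)=4; free=4−4=0
SNF(R) diag = [3, 3, 9, 18] → torsion [3, 3, 9, 18]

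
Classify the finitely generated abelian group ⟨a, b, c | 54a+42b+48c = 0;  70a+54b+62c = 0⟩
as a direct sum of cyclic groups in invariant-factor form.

rank_ℚ(R)=2; free=3−2=1
SNF(R) diag = [2, 6] → torsion [2, 6]

Answer: M ≅ ℤ^1 ⊕ ℤ/2 ⊕ ℤ/6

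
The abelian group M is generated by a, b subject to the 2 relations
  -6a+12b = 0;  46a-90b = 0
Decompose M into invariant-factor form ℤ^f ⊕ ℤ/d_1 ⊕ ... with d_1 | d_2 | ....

Answer: M ≅ ℤ/2 ⊕ ℤ/6

Derivation:
rank_ℚ(R)=2; free=2−2=0
SNF(R) diag = [2, 6] → torsion [2, 6]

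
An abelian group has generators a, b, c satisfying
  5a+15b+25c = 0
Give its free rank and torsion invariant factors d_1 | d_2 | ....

Answer: M ≅ ℤ^2 ⊕ ℤ/5

Derivation:
rank_ℚ(R)=1; free=3−1=2
SNF(R) diag = [5] → torsion [5]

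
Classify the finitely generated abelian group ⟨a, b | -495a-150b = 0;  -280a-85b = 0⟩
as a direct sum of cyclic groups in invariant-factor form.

Answer: M ≅ ℤ/5 ⊕ ℤ/15

Derivation:
rank_ℚ(R)=2; free=2−2=0
SNF(R) diag = [5, 15] → torsion [5, 15]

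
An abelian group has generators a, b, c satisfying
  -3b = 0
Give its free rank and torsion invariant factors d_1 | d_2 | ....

rank_ℚ(R)=1; free=3−1=2
SNF(R) diag = [3] → torsion [3]

Answer: M ≅ ℤ^2 ⊕ ℤ/3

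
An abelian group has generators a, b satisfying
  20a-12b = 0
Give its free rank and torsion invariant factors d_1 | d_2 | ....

Answer: M ≅ ℤ^1 ⊕ ℤ/4

Derivation:
rank_ℚ(R)=1; free=2−1=1
SNF(R) diag = [4] → torsion [4]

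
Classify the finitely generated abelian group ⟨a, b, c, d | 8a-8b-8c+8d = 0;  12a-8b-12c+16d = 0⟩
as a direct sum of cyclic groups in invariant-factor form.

Answer: M ≅ ℤ^2 ⊕ ℤ/4 ⊕ ℤ/8

Derivation:
rank_ℚ(R)=2; free=4−2=2
SNF(R) diag = [4, 8] → torsion [4, 8]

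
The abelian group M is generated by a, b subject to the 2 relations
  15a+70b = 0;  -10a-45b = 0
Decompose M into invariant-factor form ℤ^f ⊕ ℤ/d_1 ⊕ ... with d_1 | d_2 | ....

Answer: M ≅ ℤ/5 ⊕ ℤ/5

Derivation:
rank_ℚ(R)=2; free=2−2=0
SNF(R) diag = [5, 5] → torsion [5, 5]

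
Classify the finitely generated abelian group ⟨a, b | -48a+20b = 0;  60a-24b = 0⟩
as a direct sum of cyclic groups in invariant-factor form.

Answer: M ≅ ℤ/4 ⊕ ℤ/12

Derivation:
rank_ℚ(R)=2; free=2−2=0
SNF(R) diag = [4, 12] → torsion [4, 12]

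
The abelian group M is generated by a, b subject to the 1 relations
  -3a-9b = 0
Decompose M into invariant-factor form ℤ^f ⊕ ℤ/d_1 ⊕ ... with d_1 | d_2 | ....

rank_ℚ(R)=1; free=2−1=1
SNF(R) diag = [3] → torsion [3]

Answer: M ≅ ℤ^1 ⊕ ℤ/3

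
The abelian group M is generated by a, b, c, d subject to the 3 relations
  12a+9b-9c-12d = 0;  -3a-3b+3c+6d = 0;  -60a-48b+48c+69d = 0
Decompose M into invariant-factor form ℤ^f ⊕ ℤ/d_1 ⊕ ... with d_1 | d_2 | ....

rank_ℚ(R)=3; free=4−3=1
SNF(R) diag = [3, 3, 3] → torsion [3, 3, 3]

Answer: M ≅ ℤ^1 ⊕ ℤ/3 ⊕ ℤ/3 ⊕ ℤ/3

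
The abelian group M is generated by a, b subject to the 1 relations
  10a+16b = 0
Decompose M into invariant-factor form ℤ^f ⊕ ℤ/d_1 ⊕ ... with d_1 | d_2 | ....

Answer: M ≅ ℤ^1 ⊕ ℤ/2

Derivation:
rank_ℚ(R)=1; free=2−1=1
SNF(R) diag = [2] → torsion [2]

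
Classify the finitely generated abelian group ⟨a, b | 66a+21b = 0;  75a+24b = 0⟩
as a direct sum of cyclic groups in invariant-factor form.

rank_ℚ(R)=2; free=2−2=0
SNF(R) diag = [3, 3] → torsion [3, 3]

Answer: M ≅ ℤ/3 ⊕ ℤ/3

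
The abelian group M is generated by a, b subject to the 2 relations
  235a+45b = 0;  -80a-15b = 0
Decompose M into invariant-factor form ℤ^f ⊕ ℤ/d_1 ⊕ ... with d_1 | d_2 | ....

rank_ℚ(R)=2; free=2−2=0
SNF(R) diag = [5, 15] → torsion [5, 15]

Answer: M ≅ ℤ/5 ⊕ ℤ/15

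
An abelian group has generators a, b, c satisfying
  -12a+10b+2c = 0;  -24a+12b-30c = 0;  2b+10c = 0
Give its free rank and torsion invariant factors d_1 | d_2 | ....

Answer: M ≅ ℤ/2 ⊕ ℤ/6 ⊕ ℤ/12

Derivation:
rank_ℚ(R)=3; free=3−3=0
SNF(R) diag = [2, 6, 12] → torsion [2, 6, 12]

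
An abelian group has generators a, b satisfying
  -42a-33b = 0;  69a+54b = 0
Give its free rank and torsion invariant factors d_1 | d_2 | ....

Answer: M ≅ ℤ/3 ⊕ ℤ/3

Derivation:
rank_ℚ(R)=2; free=2−2=0
SNF(R) diag = [3, 3] → torsion [3, 3]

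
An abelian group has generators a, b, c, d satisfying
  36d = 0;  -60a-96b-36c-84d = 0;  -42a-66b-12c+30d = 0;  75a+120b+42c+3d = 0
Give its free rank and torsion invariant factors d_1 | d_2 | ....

rank_ℚ(R)=4; free=4−4=0
SNF(R) diag = [3, 6, 12, 36] → torsion [3, 6, 12, 36]

Answer: M ≅ ℤ/3 ⊕ ℤ/6 ⊕ ℤ/12 ⊕ ℤ/36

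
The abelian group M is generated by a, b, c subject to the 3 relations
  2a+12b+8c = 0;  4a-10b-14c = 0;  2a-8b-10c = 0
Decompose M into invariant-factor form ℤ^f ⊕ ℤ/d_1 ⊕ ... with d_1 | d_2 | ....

rank_ℚ(R)=3; free=3−3=0
SNF(R) diag = [2, 2, 6] → torsion [2, 2, 6]

Answer: M ≅ ℤ/2 ⊕ ℤ/2 ⊕ ℤ/6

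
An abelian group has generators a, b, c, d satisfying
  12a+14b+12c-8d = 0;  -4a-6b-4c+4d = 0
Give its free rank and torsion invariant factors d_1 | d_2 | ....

Answer: M ≅ ℤ^2 ⊕ ℤ/2 ⊕ ℤ/4

Derivation:
rank_ℚ(R)=2; free=4−2=2
SNF(R) diag = [2, 4] → torsion [2, 4]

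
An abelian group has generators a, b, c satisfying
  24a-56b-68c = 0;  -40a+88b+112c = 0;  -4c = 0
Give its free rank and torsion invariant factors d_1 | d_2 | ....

Answer: M ≅ ℤ/4 ⊕ ℤ/8 ⊕ ℤ/16

Derivation:
rank_ℚ(R)=3; free=3−3=0
SNF(R) diag = [4, 8, 16] → torsion [4, 8, 16]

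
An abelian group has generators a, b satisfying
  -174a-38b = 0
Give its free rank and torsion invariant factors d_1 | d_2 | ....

Answer: M ≅ ℤ^1 ⊕ ℤ/2

Derivation:
rank_ℚ(R)=1; free=2−1=1
SNF(R) diag = [2] → torsion [2]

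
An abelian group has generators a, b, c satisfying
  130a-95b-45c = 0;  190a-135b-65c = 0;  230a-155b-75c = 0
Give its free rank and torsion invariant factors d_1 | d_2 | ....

rank_ℚ(R)=3; free=3−3=0
SNF(R) diag = [5, 10, 20] → torsion [5, 10, 20]

Answer: M ≅ ℤ/5 ⊕ ℤ/10 ⊕ ℤ/20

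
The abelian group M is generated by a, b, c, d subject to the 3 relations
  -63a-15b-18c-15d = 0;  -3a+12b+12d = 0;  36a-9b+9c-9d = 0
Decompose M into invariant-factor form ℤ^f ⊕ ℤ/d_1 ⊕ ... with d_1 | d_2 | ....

rank_ℚ(R)=3; free=4−3=1
SNF(R) diag = [3, 3, 9] → torsion [3, 3, 9]

Answer: M ≅ ℤ^1 ⊕ ℤ/3 ⊕ ℤ/3 ⊕ ℤ/9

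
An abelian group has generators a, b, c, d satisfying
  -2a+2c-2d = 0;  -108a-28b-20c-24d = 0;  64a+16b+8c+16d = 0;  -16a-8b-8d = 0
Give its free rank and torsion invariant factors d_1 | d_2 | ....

rank_ℚ(R)=4; free=4−4=0
SNF(R) diag = [2, 4, 8, 16] → torsion [2, 4, 8, 16]

Answer: M ≅ ℤ/2 ⊕ ℤ/4 ⊕ ℤ/8 ⊕ ℤ/16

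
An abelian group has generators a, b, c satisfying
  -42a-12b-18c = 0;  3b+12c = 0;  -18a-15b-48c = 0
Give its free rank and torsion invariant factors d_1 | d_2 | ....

Answer: M ≅ ℤ/3 ⊕ ℤ/6 ⊕ ℤ/6

Derivation:
rank_ℚ(R)=3; free=3−3=0
SNF(R) diag = [3, 6, 6] → torsion [3, 6, 6]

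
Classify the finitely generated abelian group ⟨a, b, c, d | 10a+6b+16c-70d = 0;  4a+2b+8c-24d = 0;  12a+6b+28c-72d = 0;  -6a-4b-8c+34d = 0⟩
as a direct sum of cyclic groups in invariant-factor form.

rank_ℚ(R)=4; free=4−4=0
SNF(R) diag = [2, 2, 4, 12] → torsion [2, 2, 4, 12]

Answer: M ≅ ℤ/2 ⊕ ℤ/2 ⊕ ℤ/4 ⊕ ℤ/12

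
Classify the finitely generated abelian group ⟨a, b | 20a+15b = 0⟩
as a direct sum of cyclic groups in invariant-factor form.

rank_ℚ(R)=1; free=2−1=1
SNF(R) diag = [5] → torsion [5]

Answer: M ≅ ℤ^1 ⊕ ℤ/5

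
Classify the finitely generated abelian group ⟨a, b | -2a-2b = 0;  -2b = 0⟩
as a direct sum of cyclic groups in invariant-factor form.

rank_ℚ(R)=2; free=2−2=0
SNF(R) diag = [2, 2] → torsion [2, 2]

Answer: M ≅ ℤ/2 ⊕ ℤ/2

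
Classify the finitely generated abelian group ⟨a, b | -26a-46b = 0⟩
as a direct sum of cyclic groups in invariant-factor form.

Answer: M ≅ ℤ^1 ⊕ ℤ/2

Derivation:
rank_ℚ(R)=1; free=2−1=1
SNF(R) diag = [2] → torsion [2]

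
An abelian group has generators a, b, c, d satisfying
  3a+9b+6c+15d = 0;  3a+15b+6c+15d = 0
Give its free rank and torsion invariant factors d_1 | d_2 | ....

Answer: M ≅ ℤ^2 ⊕ ℤ/3 ⊕ ℤ/6

Derivation:
rank_ℚ(R)=2; free=4−2=2
SNF(R) diag = [3, 6] → torsion [3, 6]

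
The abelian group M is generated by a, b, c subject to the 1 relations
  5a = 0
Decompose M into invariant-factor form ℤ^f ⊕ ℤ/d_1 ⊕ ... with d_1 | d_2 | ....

Answer: M ≅ ℤ^2 ⊕ ℤ/5

Derivation:
rank_ℚ(R)=1; free=3−1=2
SNF(R) diag = [5] → torsion [5]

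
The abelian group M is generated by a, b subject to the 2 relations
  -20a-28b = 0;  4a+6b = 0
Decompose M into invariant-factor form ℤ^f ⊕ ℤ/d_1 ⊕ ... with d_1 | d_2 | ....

Answer: M ≅ ℤ/2 ⊕ ℤ/4

Derivation:
rank_ℚ(R)=2; free=2−2=0
SNF(R) diag = [2, 4] → torsion [2, 4]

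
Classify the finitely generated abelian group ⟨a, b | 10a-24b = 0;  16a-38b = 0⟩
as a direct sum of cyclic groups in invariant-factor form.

rank_ℚ(R)=2; free=2−2=0
SNF(R) diag = [2, 2] → torsion [2, 2]

Answer: M ≅ ℤ/2 ⊕ ℤ/2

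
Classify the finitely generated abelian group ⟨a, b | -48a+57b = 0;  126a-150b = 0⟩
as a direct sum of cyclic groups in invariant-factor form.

Answer: M ≅ ℤ/3 ⊕ ℤ/6

Derivation:
rank_ℚ(R)=2; free=2−2=0
SNF(R) diag = [3, 6] → torsion [3, 6]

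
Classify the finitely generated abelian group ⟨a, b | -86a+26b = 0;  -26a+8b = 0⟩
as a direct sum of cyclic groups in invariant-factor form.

Answer: M ≅ ℤ/2 ⊕ ℤ/6

Derivation:
rank_ℚ(R)=2; free=2−2=0
SNF(R) diag = [2, 6] → torsion [2, 6]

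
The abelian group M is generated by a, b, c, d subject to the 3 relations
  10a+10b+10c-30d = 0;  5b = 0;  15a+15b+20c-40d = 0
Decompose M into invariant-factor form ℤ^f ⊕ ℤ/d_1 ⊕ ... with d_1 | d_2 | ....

Answer: M ≅ ℤ^1 ⊕ ℤ/5 ⊕ ℤ/5 ⊕ ℤ/10

Derivation:
rank_ℚ(R)=3; free=4−3=1
SNF(R) diag = [5, 5, 10] → torsion [5, 5, 10]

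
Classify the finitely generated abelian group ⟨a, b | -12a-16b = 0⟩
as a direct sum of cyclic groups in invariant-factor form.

rank_ℚ(R)=1; free=2−1=1
SNF(R) diag = [4] → torsion [4]

Answer: M ≅ ℤ^1 ⊕ ℤ/4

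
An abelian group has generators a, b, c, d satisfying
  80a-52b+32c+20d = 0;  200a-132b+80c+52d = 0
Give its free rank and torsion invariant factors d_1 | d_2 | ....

Answer: M ≅ ℤ^2 ⊕ ℤ/4 ⊕ ℤ/8

Derivation:
rank_ℚ(R)=2; free=4−2=2
SNF(R) diag = [4, 8] → torsion [4, 8]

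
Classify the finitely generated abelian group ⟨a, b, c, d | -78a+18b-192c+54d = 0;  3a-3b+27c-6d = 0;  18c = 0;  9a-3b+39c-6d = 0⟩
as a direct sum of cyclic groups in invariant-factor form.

Answer: M ≅ ℤ/3 ⊕ ℤ/6 ⊕ ℤ/18 ⊕ ℤ/18

Derivation:
rank_ℚ(R)=4; free=4−4=0
SNF(R) diag = [3, 6, 18, 18] → torsion [3, 6, 18, 18]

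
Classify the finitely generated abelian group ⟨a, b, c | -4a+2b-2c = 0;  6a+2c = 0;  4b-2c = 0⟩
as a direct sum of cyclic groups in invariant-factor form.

Answer: M ≅ ℤ/2 ⊕ ℤ/2 ⊕ ℤ/2

Derivation:
rank_ℚ(R)=3; free=3−3=0
SNF(R) diag = [2, 2, 2] → torsion [2, 2, 2]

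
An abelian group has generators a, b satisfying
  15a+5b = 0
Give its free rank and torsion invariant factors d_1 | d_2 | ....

Answer: M ≅ ℤ^1 ⊕ ℤ/5

Derivation:
rank_ℚ(R)=1; free=2−1=1
SNF(R) diag = [5] → torsion [5]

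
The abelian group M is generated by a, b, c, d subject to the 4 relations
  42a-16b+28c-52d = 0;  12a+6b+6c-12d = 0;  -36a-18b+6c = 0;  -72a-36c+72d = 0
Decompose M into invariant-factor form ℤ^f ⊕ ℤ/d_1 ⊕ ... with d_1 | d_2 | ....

Answer: M ≅ ℤ/2 ⊕ ℤ/6 ⊕ ℤ/12 ⊕ ℤ/36

Derivation:
rank_ℚ(R)=4; free=4−4=0
SNF(R) diag = [2, 6, 12, 36] → torsion [2, 6, 12, 36]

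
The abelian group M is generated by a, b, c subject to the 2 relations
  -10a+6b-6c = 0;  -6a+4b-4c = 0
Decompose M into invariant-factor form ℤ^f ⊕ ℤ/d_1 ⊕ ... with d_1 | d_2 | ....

Answer: M ≅ ℤ^1 ⊕ ℤ/2 ⊕ ℤ/2

Derivation:
rank_ℚ(R)=2; free=3−2=1
SNF(R) diag = [2, 2] → torsion [2, 2]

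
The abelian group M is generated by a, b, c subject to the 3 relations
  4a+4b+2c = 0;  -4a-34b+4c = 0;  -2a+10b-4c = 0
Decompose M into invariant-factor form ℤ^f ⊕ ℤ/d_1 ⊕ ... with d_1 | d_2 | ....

Answer: M ≅ ℤ/2 ⊕ ℤ/6 ⊕ ℤ/6

Derivation:
rank_ℚ(R)=3; free=3−3=0
SNF(R) diag = [2, 6, 6] → torsion [2, 6, 6]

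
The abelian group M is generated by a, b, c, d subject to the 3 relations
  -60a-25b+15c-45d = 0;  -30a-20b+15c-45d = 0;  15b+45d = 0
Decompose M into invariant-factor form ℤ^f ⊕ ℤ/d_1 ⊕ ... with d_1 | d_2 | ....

rank_ℚ(R)=3; free=4−3=1
SNF(R) diag = [5, 15, 45] → torsion [5, 15, 45]

Answer: M ≅ ℤ^1 ⊕ ℤ/5 ⊕ ℤ/15 ⊕ ℤ/45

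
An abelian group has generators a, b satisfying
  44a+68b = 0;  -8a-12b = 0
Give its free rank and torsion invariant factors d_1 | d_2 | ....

Answer: M ≅ ℤ/4 ⊕ ℤ/4

Derivation:
rank_ℚ(R)=2; free=2−2=0
SNF(R) diag = [4, 4] → torsion [4, 4]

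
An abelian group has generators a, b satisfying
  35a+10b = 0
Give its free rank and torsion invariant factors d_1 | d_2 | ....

rank_ℚ(R)=1; free=2−1=1
SNF(R) diag = [5] → torsion [5]

Answer: M ≅ ℤ^1 ⊕ ℤ/5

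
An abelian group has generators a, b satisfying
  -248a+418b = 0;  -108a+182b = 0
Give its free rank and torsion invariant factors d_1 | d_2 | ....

Answer: M ≅ ℤ/2 ⊕ ℤ/4

Derivation:
rank_ℚ(R)=2; free=2−2=0
SNF(R) diag = [2, 4] → torsion [2, 4]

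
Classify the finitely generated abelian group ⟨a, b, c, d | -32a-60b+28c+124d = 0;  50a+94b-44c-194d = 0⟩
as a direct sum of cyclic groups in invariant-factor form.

rank_ℚ(R)=2; free=4−2=2
SNF(R) diag = [2, 4] → torsion [2, 4]

Answer: M ≅ ℤ^2 ⊕ ℤ/2 ⊕ ℤ/4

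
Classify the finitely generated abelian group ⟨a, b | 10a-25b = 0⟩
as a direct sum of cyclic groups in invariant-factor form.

Answer: M ≅ ℤ^1 ⊕ ℤ/5

Derivation:
rank_ℚ(R)=1; free=2−1=1
SNF(R) diag = [5] → torsion [5]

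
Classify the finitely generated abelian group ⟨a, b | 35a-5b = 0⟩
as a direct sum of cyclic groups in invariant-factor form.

Answer: M ≅ ℤ^1 ⊕ ℤ/5

Derivation:
rank_ℚ(R)=1; free=2−1=1
SNF(R) diag = [5] → torsion [5]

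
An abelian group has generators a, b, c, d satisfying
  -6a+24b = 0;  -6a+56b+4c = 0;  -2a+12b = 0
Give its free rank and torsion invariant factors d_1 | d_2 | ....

Answer: M ≅ ℤ^1 ⊕ ℤ/2 ⊕ ℤ/4 ⊕ ℤ/12

Derivation:
rank_ℚ(R)=3; free=4−3=1
SNF(R) diag = [2, 4, 12] → torsion [2, 4, 12]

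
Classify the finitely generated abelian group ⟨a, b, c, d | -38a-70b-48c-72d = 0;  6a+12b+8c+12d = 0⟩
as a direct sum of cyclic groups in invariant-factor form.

Answer: M ≅ ℤ^2 ⊕ ℤ/2 ⊕ ℤ/2

Derivation:
rank_ℚ(R)=2; free=4−2=2
SNF(R) diag = [2, 2] → torsion [2, 2]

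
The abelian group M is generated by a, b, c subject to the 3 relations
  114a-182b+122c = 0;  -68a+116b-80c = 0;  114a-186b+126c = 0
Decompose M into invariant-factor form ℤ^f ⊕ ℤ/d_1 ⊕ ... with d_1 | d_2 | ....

rank_ℚ(R)=3; free=3−3=0
SNF(R) diag = [2, 4, 12] → torsion [2, 4, 12]

Answer: M ≅ ℤ/2 ⊕ ℤ/4 ⊕ ℤ/12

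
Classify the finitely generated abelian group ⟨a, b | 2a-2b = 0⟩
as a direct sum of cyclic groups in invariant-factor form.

rank_ℚ(R)=1; free=2−1=1
SNF(R) diag = [2] → torsion [2]

Answer: M ≅ ℤ^1 ⊕ ℤ/2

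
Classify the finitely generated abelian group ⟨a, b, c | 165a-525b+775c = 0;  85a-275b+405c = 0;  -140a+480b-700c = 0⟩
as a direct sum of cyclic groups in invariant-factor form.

rank_ℚ(R)=3; free=3−3=0
SNF(R) diag = [5, 10, 20] → torsion [5, 10, 20]

Answer: M ≅ ℤ/5 ⊕ ℤ/10 ⊕ ℤ/20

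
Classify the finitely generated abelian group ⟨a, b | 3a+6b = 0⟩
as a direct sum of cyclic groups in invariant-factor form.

Answer: M ≅ ℤ^1 ⊕ ℤ/3

Derivation:
rank_ℚ(R)=1; free=2−1=1
SNF(R) diag = [3] → torsion [3]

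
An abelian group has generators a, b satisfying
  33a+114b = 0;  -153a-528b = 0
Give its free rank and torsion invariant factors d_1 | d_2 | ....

rank_ℚ(R)=2; free=2−2=0
SNF(R) diag = [3, 6] → torsion [3, 6]

Answer: M ≅ ℤ/3 ⊕ ℤ/6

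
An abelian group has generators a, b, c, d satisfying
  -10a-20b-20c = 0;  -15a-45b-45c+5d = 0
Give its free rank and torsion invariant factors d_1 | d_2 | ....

rank_ℚ(R)=2; free=4−2=2
SNF(R) diag = [5, 10] → torsion [5, 10]

Answer: M ≅ ℤ^2 ⊕ ℤ/5 ⊕ ℤ/10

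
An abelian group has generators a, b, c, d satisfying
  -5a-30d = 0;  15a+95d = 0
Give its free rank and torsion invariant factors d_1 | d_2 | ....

Answer: M ≅ ℤ^2 ⊕ ℤ/5 ⊕ ℤ/5

Derivation:
rank_ℚ(R)=2; free=4−2=2
SNF(R) diag = [5, 5] → torsion [5, 5]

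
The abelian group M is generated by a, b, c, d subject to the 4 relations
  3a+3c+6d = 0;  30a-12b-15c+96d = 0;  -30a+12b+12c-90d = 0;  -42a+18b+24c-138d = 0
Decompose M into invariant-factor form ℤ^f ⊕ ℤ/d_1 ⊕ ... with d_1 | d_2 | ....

Answer: M ≅ ℤ/3 ⊕ ℤ/3 ⊕ ℤ/6 ⊕ ℤ/6

Derivation:
rank_ℚ(R)=4; free=4−4=0
SNF(R) diag = [3, 3, 6, 6] → torsion [3, 3, 6, 6]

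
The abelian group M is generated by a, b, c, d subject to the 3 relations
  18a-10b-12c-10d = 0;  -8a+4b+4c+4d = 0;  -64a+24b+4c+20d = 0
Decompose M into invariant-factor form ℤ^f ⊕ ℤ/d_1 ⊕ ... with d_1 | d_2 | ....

Answer: M ≅ ℤ^1 ⊕ ℤ/2 ⊕ ℤ/4 ⊕ ℤ/4

Derivation:
rank_ℚ(R)=3; free=4−3=1
SNF(R) diag = [2, 4, 4] → torsion [2, 4, 4]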